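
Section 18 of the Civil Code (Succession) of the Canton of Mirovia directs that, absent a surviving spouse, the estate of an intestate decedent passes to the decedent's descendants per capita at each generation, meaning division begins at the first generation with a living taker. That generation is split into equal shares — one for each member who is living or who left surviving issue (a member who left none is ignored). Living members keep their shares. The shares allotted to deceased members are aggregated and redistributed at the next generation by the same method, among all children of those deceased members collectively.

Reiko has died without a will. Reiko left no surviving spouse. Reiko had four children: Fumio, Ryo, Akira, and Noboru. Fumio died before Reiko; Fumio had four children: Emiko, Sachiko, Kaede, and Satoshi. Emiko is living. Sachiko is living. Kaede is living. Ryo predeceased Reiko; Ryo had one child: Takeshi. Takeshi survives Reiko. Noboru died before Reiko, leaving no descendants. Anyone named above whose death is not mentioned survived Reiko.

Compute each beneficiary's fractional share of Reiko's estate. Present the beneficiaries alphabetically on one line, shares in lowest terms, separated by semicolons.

Akira 1/3; Emiko 2/15; Kaede 2/15; Sachiko 2/15; Satoshi 2/15; Takeshi 2/15

There is no surviving spouse, so the entire estate passes to Reiko's descendants per capita at each generation.
At generation 1 (Fumio, Ryo, Akira) there are 3 shares of (1)/3 = 1/3 each.
Living: Akira — each takes 1/3.
Deceased: Fumio and Ryo. Their combined 2/3 is pooled and carried to generation 2.
At generation 2 (Emiko, Sachiko, Kaede, Satoshi, Takeshi) there are 5 shares of (2/3)/5 = 2/15 each.
Living: Emiko, Sachiko, Kaede, Satoshi, and Takeshi — each takes 2/15.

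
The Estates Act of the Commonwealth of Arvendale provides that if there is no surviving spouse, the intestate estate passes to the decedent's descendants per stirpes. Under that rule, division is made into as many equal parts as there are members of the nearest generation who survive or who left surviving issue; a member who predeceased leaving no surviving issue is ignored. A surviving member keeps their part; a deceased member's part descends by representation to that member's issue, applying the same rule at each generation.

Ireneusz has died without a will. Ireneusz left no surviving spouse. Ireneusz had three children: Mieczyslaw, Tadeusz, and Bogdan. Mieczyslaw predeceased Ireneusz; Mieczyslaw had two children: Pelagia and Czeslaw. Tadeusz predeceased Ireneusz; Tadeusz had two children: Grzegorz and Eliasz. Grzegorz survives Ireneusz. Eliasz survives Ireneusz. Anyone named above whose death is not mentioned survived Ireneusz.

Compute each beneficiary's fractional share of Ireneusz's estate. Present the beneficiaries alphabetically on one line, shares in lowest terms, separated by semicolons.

There is no surviving spouse, so the entire estate passes to Ireneusz's descendants per stirpes.
The estate is divided into 3 equal shares of 1/3 among Mieczyslaw, Tadeusz, Bogdan.
Mieczyslaw predeceased; the 1/3 allotted to Mieczyslaw's branch passes to Mieczyslaw's issue by representation.
The 1/3 is divided into 2 equal shares of 1/6 among Pelagia, Czeslaw.
Pelagia is living and takes 1/6.
Czeslaw is living and takes 1/6.
Tadeusz predeceased; the 1/3 allotted to Tadeusz's branch passes to Tadeusz's issue by representation.
The 1/3 is divided into 2 equal shares of 1/6 among Grzegorz, Eliasz.
Grzegorz is living and takes 1/6.
Eliasz is living and takes 1/6.
Bogdan is living and takes 1/3.

Bogdan 1/3; Czeslaw 1/6; Eliasz 1/6; Grzegorz 1/6; Pelagia 1/6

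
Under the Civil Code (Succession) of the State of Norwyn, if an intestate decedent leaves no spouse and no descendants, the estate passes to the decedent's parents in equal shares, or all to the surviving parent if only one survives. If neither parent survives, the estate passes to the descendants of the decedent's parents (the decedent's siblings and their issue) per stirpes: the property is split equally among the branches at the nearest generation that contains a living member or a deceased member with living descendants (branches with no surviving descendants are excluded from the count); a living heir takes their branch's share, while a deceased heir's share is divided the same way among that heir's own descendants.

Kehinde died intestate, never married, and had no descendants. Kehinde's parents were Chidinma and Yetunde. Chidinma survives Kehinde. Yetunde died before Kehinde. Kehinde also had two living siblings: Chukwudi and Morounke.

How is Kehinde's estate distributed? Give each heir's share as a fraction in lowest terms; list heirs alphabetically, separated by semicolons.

Only one parent, Chidinma, survives, so Chidinma takes the entire estate. The siblings take nothing because a surviving parent has priority.

Chidinma 1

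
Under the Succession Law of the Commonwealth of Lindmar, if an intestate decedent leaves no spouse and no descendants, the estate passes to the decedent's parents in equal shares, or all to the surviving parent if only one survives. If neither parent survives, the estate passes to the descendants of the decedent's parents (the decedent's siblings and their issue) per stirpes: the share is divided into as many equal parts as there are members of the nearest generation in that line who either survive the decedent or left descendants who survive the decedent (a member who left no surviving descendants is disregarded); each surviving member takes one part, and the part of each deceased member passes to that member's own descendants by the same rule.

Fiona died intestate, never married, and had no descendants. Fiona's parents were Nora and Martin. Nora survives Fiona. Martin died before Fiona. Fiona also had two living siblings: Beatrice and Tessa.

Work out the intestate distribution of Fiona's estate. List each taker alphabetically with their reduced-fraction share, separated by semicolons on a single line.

Nora 1

Only one parent, Nora, survives, so Nora takes the entire estate. The siblings take nothing because a surviving parent has priority.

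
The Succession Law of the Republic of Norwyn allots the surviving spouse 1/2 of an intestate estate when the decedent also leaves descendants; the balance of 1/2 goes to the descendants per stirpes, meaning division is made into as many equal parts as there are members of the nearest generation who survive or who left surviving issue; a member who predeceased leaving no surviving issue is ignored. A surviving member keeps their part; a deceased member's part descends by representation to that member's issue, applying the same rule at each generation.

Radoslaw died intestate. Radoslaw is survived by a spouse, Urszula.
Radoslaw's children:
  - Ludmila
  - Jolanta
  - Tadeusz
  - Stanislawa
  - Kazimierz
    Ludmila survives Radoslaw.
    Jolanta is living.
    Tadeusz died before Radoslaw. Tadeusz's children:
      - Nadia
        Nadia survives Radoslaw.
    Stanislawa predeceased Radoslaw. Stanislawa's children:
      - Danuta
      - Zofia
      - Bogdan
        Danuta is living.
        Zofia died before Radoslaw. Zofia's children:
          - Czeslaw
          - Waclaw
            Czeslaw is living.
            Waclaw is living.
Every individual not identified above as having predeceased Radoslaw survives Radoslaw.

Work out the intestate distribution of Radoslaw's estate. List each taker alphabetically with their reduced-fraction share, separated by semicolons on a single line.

Urszula, as surviving spouse, takes 1/2.
The remaining 1/2 passes to Radoslaw's descendants per stirpes.
The 1/2 is divided into 5 equal shares of 1/10 among Ludmila, Jolanta, Tadeusz, Stanislawa, Kazimierz.
Ludmila is living and takes 1/10.
Jolanta is living and takes 1/10.
Tadeusz predeceased; the 1/10 allotted to Tadeusz's branch passes to Tadeusz's issue by representation.
Nadia is the sole taker at this level and receives the full 1/10.
Stanislawa predeceased; the 1/10 allotted to Stanislawa's branch passes to Stanislawa's issue by representation.
The 1/10 is divided into 3 equal shares of 1/30 among Danuta, Zofia, Bogdan.
Danuta is living and takes 1/30.
Zofia predeceased; the 1/30 allotted to Zofia's branch passes to Zofia's issue by representation.
The 1/30 is divided into 2 equal shares of 1/60 among Czeslaw, Waclaw.
Czeslaw is living and takes 1/60.
Waclaw is living and takes 1/60.
Bogdan is living and takes 1/30.
Kazimierz is living and takes 1/10.

Bogdan 1/30; Czeslaw 1/60; Danuta 1/30; Jolanta 1/10; Kazimierz 1/10; Ludmila 1/10; Nadia 1/10; Urszula 1/2; Waclaw 1/60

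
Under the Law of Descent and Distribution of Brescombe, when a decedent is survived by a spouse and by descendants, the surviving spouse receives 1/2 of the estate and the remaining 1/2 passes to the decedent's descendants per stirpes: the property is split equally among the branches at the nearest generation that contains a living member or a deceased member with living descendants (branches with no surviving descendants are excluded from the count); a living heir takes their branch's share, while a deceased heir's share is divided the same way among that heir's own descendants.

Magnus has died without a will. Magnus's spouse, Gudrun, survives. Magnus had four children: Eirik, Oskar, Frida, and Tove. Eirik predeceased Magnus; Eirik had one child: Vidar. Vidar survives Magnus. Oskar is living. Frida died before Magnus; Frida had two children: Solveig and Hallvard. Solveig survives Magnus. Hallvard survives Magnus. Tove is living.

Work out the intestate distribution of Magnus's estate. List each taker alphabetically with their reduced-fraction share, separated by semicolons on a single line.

Gudrun, as surviving spouse, takes 1/2.
The remaining 1/2 passes to Magnus's descendants per stirpes.
The 1/2 is divided into 4 equal shares of 1/8 among Eirik, Oskar, Frida, Tove.
Eirik predeceased; the 1/8 allotted to Eirik's branch passes to Eirik's issue by representation.
Vidar is the sole taker at this level and receives the full 1/8.
Oskar is living and takes 1/8.
Frida predeceased; the 1/8 allotted to Frida's branch passes to Frida's issue by representation.
The 1/8 is divided into 2 equal shares of 1/16 among Solveig, Hallvard.
Solveig is living and takes 1/16.
Hallvard is living and takes 1/16.
Tove is living and takes 1/8.

Gudrun 1/2; Hallvard 1/16; Oskar 1/8; Solveig 1/16; Tove 1/8; Vidar 1/8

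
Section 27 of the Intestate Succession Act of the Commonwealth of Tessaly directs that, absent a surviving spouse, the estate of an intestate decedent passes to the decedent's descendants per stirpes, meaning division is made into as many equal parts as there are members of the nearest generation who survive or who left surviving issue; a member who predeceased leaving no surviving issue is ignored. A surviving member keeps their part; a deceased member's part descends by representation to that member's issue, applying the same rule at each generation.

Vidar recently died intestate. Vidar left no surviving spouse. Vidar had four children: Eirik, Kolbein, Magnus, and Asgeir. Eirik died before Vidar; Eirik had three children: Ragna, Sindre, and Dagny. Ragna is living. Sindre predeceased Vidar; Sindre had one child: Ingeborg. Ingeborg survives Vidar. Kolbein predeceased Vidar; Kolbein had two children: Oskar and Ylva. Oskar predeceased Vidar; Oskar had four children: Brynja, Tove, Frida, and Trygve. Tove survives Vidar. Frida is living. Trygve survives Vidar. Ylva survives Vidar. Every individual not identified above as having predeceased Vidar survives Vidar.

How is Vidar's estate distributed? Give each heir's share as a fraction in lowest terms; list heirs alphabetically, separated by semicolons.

There is no surviving spouse, so the entire estate passes to Vidar's descendants per stirpes.
The estate is divided into 4 equal shares of 1/4 among Eirik, Kolbein, Magnus, Asgeir.
Eirik predeceased; the 1/4 allotted to Eirik's branch passes to Eirik's issue by representation.
The 1/4 is divided into 3 equal shares of 1/12 among Ragna, Sindre, Dagny.
Ragna is living and takes 1/12.
Sindre predeceased; the 1/12 allotted to Sindre's branch passes to Sindre's issue by representation.
Ingeborg is the sole taker at this level and receives the full 1/12.
Dagny is living and takes 1/12.
Kolbein predeceased; the 1/4 allotted to Kolbein's branch passes to Kolbein's issue by representation.
The 1/4 is divided into 2 equal shares of 1/8 among Oskar, Ylva.
Oskar predeceased; the 1/8 allotted to Oskar's branch passes to Oskar's issue by representation.
The 1/8 is divided into 4 equal shares of 1/32 among Brynja, Tove, Frida, Trygve.
Brynja is living and takes 1/32.
Tove is living and takes 1/32.
Frida is living and takes 1/32.
Trygve is living and takes 1/32.
Ylva is living and takes 1/8.
Magnus is living and takes 1/4.
Asgeir is living and takes 1/4.

Asgeir 1/4; Brynja 1/32; Dagny 1/12; Frida 1/32; Ingeborg 1/12; Magnus 1/4; Ragna 1/12; Tove 1/32; Trygve 1/32; Ylva 1/8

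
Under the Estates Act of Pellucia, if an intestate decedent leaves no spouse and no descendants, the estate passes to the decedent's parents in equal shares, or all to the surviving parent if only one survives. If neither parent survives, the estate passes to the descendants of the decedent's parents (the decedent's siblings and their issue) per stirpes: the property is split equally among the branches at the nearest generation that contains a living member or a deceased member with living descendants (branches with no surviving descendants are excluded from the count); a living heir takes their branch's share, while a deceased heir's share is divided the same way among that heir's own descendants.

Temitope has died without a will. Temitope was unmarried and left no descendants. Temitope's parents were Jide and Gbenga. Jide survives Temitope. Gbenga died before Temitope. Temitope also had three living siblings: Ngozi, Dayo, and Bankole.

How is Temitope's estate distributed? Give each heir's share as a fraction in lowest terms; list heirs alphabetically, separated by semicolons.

Only one parent, Jide, survives, so Jide takes the entire estate. The siblings take nothing because a surviving parent has priority.

Jide 1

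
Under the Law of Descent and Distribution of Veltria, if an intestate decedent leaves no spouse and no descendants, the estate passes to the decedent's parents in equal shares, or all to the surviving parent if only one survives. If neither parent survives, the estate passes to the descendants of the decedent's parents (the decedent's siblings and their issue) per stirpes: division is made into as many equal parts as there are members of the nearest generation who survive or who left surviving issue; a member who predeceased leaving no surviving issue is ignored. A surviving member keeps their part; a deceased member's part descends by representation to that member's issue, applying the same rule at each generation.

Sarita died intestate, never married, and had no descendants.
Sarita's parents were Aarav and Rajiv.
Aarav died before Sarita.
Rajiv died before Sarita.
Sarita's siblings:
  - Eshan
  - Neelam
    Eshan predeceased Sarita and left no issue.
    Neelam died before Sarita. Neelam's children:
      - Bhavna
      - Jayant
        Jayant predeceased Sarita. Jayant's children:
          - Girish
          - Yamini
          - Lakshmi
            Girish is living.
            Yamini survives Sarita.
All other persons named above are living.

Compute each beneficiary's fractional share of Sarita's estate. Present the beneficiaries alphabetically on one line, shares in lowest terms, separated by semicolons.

Bhavna 1/2; Girish 1/6; Lakshmi 1/6; Yamini 1/6

Neither parent survives and there are no descendants, so the estate passes to Sarita's siblings and their issue per stirpes.
Eshan left no surviving issue, so that branch lapses and is disregarded.
Neelam's line is the sole branch at this level, so the full 1 passes to Neelam's issue by representation.
The estate is divided into 2 equal shares of 1/2 among Bhavna, Jayant.
Bhavna is living and takes 1/2.
Jayant predeceased; the 1/2 allotted to Jayant's branch passes to Jayant's issue by representation.
The 1/2 is divided into 3 equal shares of 1/6 among Girish, Yamini, Lakshmi.
Girish is living and takes 1/6.
Yamini is living and takes 1/6.
Lakshmi is living and takes 1/6.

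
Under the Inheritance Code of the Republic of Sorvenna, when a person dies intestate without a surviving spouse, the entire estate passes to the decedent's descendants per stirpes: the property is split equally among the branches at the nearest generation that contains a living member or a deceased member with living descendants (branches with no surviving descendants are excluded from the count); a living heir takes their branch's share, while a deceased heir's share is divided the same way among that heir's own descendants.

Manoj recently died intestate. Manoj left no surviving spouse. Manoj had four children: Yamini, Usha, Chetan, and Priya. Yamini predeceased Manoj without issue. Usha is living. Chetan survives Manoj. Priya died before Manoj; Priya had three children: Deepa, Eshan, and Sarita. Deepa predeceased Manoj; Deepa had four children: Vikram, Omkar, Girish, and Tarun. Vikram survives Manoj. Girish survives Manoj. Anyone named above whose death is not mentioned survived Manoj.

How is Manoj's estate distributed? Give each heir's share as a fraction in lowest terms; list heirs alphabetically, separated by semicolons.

Chetan 1/3; Eshan 1/9; Girish 1/36; Omkar 1/36; Sarita 1/9; Tarun 1/36; Usha 1/3; Vikram 1/36

There is no surviving spouse, so the entire estate passes to Manoj's descendants per stirpes.
Yamini left no surviving issue, so that branch lapses and is disregarded.
The estate is divided into 3 equal shares of 1/3 among Usha, Chetan, Priya.
Usha is living and takes 1/3.
Chetan is living and takes 1/3.
Priya predeceased; the 1/3 allotted to Priya's branch passes to Priya's issue by representation.
The 1/3 is divided into 3 equal shares of 1/9 among Deepa, Eshan, Sarita.
Deepa predeceased; the 1/9 allotted to Deepa's branch passes to Deepa's issue by representation.
The 1/9 is divided into 4 equal shares of 1/36 among Vikram, Omkar, Girish, Tarun.
Vikram is living and takes 1/36.
Omkar is living and takes 1/36.
Girish is living and takes 1/36.
Tarun is living and takes 1/36.
Eshan is living and takes 1/9.
Sarita is living and takes 1/9.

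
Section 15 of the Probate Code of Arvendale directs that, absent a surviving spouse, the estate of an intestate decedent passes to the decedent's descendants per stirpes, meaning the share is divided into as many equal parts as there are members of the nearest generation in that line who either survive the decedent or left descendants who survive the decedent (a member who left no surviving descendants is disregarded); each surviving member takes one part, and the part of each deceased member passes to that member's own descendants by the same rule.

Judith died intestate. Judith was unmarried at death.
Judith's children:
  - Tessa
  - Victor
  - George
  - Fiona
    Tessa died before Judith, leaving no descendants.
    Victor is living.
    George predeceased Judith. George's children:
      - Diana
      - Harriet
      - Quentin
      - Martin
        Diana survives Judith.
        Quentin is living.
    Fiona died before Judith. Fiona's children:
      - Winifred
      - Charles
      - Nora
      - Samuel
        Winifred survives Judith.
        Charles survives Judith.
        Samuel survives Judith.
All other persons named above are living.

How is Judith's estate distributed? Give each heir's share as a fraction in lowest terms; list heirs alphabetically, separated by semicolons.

There is no surviving spouse, so the entire estate passes to Judith's descendants per stirpes.
Tessa left no surviving issue, so that branch lapses and is disregarded.
The estate is divided into 3 equal shares of 1/3 among Victor, George, Fiona.
Victor is living and takes 1/3.
George predeceased; the 1/3 allotted to George's branch passes to George's issue by representation.
The 1/3 is divided into 4 equal shares of 1/12 among Diana, Harriet, Quentin, Martin.
Diana is living and takes 1/12.
Harriet is living and takes 1/12.
Quentin is living and takes 1/12.
Martin is living and takes 1/12.
Fiona predeceased; the 1/3 allotted to Fiona's branch passes to Fiona's issue by representation.
The 1/3 is divided into 4 equal shares of 1/12 among Winifred, Charles, Nora, Samuel.
Winifred is living and takes 1/12.
Charles is living and takes 1/12.
Nora is living and takes 1/12.
Samuel is living and takes 1/12.

Charles 1/12; Diana 1/12; Harriet 1/12; Martin 1/12; Nora 1/12; Quentin 1/12; Samuel 1/12; Victor 1/3; Winifred 1/12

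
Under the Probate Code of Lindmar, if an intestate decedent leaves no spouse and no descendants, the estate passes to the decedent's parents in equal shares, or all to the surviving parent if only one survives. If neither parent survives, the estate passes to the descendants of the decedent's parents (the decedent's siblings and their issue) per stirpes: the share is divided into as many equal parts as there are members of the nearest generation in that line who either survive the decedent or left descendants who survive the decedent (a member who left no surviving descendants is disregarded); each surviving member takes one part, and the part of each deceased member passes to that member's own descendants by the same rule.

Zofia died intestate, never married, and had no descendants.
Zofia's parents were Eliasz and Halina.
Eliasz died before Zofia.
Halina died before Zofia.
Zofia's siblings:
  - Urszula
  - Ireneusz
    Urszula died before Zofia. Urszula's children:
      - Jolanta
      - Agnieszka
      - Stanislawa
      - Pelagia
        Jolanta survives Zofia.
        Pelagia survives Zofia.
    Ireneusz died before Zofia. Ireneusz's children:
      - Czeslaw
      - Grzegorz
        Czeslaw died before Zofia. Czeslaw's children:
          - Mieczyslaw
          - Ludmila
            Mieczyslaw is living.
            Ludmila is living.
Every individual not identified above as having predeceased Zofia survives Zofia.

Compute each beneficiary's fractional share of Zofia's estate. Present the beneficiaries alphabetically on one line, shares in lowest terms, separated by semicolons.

Neither parent survives and there are no descendants, so the estate passes to Zofia's siblings and their issue per stirpes.
The estate is divided into 2 equal shares of 1/2 among Urszula, Ireneusz.
Urszula predeceased; the 1/2 allotted to Urszula's branch passes to Urszula's issue by representation.
The 1/2 is divided into 4 equal shares of 1/8 among Jolanta, Agnieszka, Stanislawa, Pelagia.
Jolanta is living and takes 1/8.
Agnieszka is living and takes 1/8.
Stanislawa is living and takes 1/8.
Pelagia is living and takes 1/8.
Ireneusz predeceased; the 1/2 allotted to Ireneusz's branch passes to Ireneusz's issue by representation.
The 1/2 is divided into 2 equal shares of 1/4 among Czeslaw, Grzegorz.
Czeslaw predeceased; the 1/4 allotted to Czeslaw's branch passes to Czeslaw's issue by representation.
The 1/4 is divided into 2 equal shares of 1/8 among Mieczyslaw, Ludmila.
Mieczyslaw is living and takes 1/8.
Ludmila is living and takes 1/8.
Grzegorz is living and takes 1/4.

Agnieszka 1/8; Grzegorz 1/4; Jolanta 1/8; Ludmila 1/8; Mieczyslaw 1/8; Pelagia 1/8; Stanislawa 1/8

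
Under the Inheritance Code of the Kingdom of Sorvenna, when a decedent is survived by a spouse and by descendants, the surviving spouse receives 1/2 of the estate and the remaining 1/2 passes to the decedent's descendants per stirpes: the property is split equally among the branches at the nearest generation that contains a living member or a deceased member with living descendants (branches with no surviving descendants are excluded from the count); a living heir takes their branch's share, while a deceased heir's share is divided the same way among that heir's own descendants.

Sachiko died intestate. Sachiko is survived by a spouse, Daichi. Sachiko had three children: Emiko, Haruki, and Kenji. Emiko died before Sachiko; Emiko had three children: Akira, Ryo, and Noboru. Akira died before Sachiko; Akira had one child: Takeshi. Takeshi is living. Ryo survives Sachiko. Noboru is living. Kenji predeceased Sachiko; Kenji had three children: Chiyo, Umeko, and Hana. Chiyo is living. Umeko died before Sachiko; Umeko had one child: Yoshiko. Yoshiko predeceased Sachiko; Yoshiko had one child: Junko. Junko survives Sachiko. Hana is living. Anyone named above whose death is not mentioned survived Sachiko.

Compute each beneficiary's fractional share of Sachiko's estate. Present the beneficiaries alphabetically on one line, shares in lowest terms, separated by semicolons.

Daichi, as surviving spouse, takes 1/2.
The remaining 1/2 passes to Sachiko's descendants per stirpes.
The 1/2 is divided into 3 equal shares of 1/6 among Emiko, Haruki, Kenji.
Emiko predeceased; the 1/6 allotted to Emiko's branch passes to Emiko's issue by representation.
The 1/6 is divided into 3 equal shares of 1/18 among Akira, Ryo, Noboru.
Akira predeceased; the 1/18 allotted to Akira's branch passes to Akira's issue by representation.
Takeshi is the sole taker at this level and receives the full 1/18.
Ryo is living and takes 1/18.
Noboru is living and takes 1/18.
Haruki is living and takes 1/6.
Kenji predeceased; the 1/6 allotted to Kenji's branch passes to Kenji's issue by representation.
The 1/6 is divided into 3 equal shares of 1/18 among Chiyo, Umeko, Hana.
Chiyo is living and takes 1/18.
Umeko predeceased; the 1/18 allotted to Umeko's branch passes to Umeko's issue by representation.
Yoshiko's line is the sole branch at this level, so the full 1/18 passes to Yoshiko's issue by representation.
Junko is the sole taker at this level and receives the full 1/18.
Hana is living and takes 1/18.

Chiyo 1/18; Daichi 1/2; Hana 1/18; Haruki 1/6; Junko 1/18; Noboru 1/18; Ryo 1/18; Takeshi 1/18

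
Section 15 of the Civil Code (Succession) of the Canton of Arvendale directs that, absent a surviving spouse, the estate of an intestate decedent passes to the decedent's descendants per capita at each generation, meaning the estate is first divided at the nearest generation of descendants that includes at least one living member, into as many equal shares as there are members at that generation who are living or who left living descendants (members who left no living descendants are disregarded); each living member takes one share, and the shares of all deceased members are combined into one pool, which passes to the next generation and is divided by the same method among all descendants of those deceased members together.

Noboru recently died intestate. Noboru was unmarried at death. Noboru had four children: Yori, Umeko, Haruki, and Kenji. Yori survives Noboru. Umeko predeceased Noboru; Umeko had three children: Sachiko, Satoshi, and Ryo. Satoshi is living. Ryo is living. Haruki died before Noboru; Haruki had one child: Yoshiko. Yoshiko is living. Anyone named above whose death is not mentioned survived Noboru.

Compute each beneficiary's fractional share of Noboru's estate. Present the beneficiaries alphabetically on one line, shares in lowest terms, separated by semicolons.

There is no surviving spouse, so the entire estate passes to Noboru's descendants per capita at each generation.
At generation 1 (Yori, Umeko, Haruki, Kenji) there are 4 shares of (1)/4 = 1/4 each.
Living: Yori and Kenji — each takes 1/4.
Deceased: Umeko and Haruki. Their combined 1/2 is pooled and carried to generation 2.
At generation 2 (Sachiko, Satoshi, Ryo, Yoshiko) there are 4 shares of (1/2)/4 = 1/8 each.
Living: Sachiko, Satoshi, Ryo, and Yoshiko — each takes 1/8.

Kenji 1/4; Ryo 1/8; Sachiko 1/8; Satoshi 1/8; Yori 1/4; Yoshiko 1/8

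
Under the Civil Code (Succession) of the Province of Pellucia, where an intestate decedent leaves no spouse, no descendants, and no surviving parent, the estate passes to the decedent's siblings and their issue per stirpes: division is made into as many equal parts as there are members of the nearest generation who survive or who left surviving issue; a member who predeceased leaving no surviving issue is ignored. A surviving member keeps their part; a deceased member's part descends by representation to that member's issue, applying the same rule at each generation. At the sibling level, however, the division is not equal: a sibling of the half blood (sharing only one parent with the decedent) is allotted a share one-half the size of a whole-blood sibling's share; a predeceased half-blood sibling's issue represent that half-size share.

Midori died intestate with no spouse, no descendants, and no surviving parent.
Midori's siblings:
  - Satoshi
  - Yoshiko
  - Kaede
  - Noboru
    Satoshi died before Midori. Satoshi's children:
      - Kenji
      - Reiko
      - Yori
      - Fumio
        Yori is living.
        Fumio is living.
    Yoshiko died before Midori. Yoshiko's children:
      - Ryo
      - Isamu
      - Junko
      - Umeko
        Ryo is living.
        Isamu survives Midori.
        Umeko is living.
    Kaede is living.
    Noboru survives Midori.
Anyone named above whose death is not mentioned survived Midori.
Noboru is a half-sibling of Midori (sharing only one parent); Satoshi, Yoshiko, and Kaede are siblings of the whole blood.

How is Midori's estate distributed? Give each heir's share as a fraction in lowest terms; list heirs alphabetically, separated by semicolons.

No spouse, descendants, or parent survives, so the estate passes to Midori's siblings per stirpes.
Half-blood siblings count for one-half the weight of whole-blood siblings at the initial division.
Dividing 1 in proportion to weights (total weight 7/2): Satoshi (weight 1) → 2/7; Yoshiko (weight 1) → 2/7; Kaede (weight 1) → 2/7; Noboru (weight 1/2) → 1/7.
Satoshi predeceased; the 2/7 allotted to Satoshi's branch passes to Satoshi's issue by representation.
The 2/7 is divided into 4 equal shares of 1/14 among Kenji, Reiko, Yori, Fumio.
Kenji is living and takes 1/14.
Reiko is living and takes 1/14.
Yori is living and takes 1/14.
Fumio is living and takes 1/14.
Yoshiko predeceased; the 2/7 allotted to Yoshiko's branch passes to Yoshiko's issue by representation.
The 2/7 is divided into 4 equal shares of 1/14 among Ryo, Isamu, Junko, Umeko.
Ryo is living and takes 1/14.
Isamu is living and takes 1/14.
Junko is living and takes 1/14.
Umeko is living and takes 1/14.
Kaede is living and takes 2/7.
Noboru is living and takes 1/7.

Fumio 1/14; Isamu 1/14; Junko 1/14; Kaede 2/7; Kenji 1/14; Noboru 1/7; Reiko 1/14; Ryo 1/14; Umeko 1/14; Yori 1/14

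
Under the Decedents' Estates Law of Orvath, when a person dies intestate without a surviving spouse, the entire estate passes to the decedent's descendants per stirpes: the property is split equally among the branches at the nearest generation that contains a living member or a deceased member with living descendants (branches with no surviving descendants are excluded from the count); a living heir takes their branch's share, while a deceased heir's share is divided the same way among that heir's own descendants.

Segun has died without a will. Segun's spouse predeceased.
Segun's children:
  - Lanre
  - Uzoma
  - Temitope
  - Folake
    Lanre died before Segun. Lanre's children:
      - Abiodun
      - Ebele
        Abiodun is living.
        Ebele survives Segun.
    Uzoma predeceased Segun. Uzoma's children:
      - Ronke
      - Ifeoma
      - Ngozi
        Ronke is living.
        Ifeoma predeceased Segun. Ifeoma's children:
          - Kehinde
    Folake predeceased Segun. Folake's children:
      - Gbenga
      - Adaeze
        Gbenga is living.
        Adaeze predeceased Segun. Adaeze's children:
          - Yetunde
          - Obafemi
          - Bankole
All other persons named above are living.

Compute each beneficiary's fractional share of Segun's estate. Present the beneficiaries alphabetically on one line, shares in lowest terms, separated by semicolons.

There is no surviving spouse, so the entire estate passes to Segun's descendants per stirpes.
The estate is divided into 4 equal shares of 1/4 among Lanre, Uzoma, Temitope, Folake.
Lanre predeceased; the 1/4 allotted to Lanre's branch passes to Lanre's issue by representation.
The 1/4 is divided into 2 equal shares of 1/8 among Abiodun, Ebele.
Abiodun is living and takes 1/8.
Ebele is living and takes 1/8.
Uzoma predeceased; the 1/4 allotted to Uzoma's branch passes to Uzoma's issue by representation.
The 1/4 is divided into 3 equal shares of 1/12 among Ronke, Ifeoma, Ngozi.
Ronke is living and takes 1/12.
Ifeoma predeceased; the 1/12 allotted to Ifeoma's branch passes to Ifeoma's issue by representation.
Kehinde is the sole taker at this level and receives the full 1/12.
Ngozi is living and takes 1/12.
Temitope is living and takes 1/4.
Folake predeceased; the 1/4 allotted to Folake's branch passes to Folake's issue by representation.
The 1/4 is divided into 2 equal shares of 1/8 among Gbenga, Adaeze.
Gbenga is living and takes 1/8.
Adaeze predeceased; the 1/8 allotted to Adaeze's branch passes to Adaeze's issue by representation.
The 1/8 is divided into 3 equal shares of 1/24 among Yetunde, Obafemi, Bankole.
Yetunde is living and takes 1/24.
Obafemi is living and takes 1/24.
Bankole is living and takes 1/24.

Abiodun 1/8; Bankole 1/24; Ebele 1/8; Gbenga 1/8; Kehinde 1/12; Ngozi 1/12; Obafemi 1/24; Ronke 1/12; Temitope 1/4; Yetunde 1/24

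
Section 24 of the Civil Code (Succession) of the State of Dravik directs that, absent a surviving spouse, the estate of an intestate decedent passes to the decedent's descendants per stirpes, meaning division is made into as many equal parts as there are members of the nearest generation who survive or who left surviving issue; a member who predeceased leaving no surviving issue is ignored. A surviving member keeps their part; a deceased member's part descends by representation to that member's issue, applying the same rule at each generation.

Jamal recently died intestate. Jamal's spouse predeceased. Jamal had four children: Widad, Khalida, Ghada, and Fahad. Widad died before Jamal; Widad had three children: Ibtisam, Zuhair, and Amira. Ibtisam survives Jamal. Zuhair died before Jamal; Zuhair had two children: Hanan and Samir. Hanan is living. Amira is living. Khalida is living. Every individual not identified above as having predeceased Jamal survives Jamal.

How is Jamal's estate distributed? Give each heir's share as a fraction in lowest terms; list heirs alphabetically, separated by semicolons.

Amira 1/12; Fahad 1/4; Ghada 1/4; Hanan 1/24; Ibtisam 1/12; Khalida 1/4; Samir 1/24

There is no surviving spouse, so the entire estate passes to Jamal's descendants per stirpes.
The estate is divided into 4 equal shares of 1/4 among Widad, Khalida, Ghada, Fahad.
Widad predeceased; the 1/4 allotted to Widad's branch passes to Widad's issue by representation.
The 1/4 is divided into 3 equal shares of 1/12 among Ibtisam, Zuhair, Amira.
Ibtisam is living and takes 1/12.
Zuhair predeceased; the 1/12 allotted to Zuhair's branch passes to Zuhair's issue by representation.
The 1/12 is divided into 2 equal shares of 1/24 among Hanan, Samir.
Hanan is living and takes 1/24.
Samir is living and takes 1/24.
Amira is living and takes 1/12.
Khalida is living and takes 1/4.
Ghada is living and takes 1/4.
Fahad is living and takes 1/4.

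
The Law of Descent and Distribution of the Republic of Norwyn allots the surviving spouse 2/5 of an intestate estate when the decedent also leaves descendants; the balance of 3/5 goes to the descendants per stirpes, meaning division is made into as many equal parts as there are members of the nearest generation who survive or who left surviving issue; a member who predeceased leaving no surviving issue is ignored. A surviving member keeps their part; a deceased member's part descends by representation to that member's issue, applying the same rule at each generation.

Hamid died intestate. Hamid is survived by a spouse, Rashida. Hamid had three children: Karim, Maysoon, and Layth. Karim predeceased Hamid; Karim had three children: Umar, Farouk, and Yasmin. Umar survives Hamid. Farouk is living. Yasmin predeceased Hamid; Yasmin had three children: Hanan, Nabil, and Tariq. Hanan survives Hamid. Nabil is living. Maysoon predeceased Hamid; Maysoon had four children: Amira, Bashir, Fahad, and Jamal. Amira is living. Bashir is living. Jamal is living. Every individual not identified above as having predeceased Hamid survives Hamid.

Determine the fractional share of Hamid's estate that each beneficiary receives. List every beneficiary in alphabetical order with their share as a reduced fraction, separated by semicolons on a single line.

Amira 1/20; Bashir 1/20; Fahad 1/20; Farouk 1/15; Hanan 1/45; Jamal 1/20; Layth 1/5; Nabil 1/45; Rashida 2/5; Tariq 1/45; Umar 1/15

Rashida, as surviving spouse, takes 2/5.
The remaining 3/5 passes to Hamid's descendants per stirpes.
The 3/5 is divided into 3 equal shares of 1/5 among Karim, Maysoon, Layth.
Karim predeceased; the 1/5 allotted to Karim's branch passes to Karim's issue by representation.
The 1/5 is divided into 3 equal shares of 1/15 among Umar, Farouk, Yasmin.
Umar is living and takes 1/15.
Farouk is living and takes 1/15.
Yasmin predeceased; the 1/15 allotted to Yasmin's branch passes to Yasmin's issue by representation.
The 1/15 is divided into 3 equal shares of 1/45 among Hanan, Nabil, Tariq.
Hanan is living and takes 1/45.
Nabil is living and takes 1/45.
Tariq is living and takes 1/45.
Maysoon predeceased; the 1/5 allotted to Maysoon's branch passes to Maysoon's issue by representation.
The 1/5 is divided into 4 equal shares of 1/20 among Amira, Bashir, Fahad, Jamal.
Amira is living and takes 1/20.
Bashir is living and takes 1/20.
Fahad is living and takes 1/20.
Jamal is living and takes 1/20.
Layth is living and takes 1/5.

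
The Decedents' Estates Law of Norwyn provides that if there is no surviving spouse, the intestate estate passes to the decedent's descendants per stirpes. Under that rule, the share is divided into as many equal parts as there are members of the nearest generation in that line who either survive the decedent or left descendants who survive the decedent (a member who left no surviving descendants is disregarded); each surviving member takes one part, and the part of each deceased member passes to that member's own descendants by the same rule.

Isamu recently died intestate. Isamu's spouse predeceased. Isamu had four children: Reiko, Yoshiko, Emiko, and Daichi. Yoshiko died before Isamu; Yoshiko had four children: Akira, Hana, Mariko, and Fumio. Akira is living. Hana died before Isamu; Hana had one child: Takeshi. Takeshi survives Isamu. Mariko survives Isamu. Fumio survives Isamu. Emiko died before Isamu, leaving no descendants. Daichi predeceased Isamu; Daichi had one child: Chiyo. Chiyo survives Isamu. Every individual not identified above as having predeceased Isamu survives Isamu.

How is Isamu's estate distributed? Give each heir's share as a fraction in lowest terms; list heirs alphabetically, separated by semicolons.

There is no surviving spouse, so the entire estate passes to Isamu's descendants per stirpes.
Emiko left no surviving issue, so that branch lapses and is disregarded.
The estate is divided into 3 equal shares of 1/3 among Reiko, Yoshiko, Daichi.
Reiko is living and takes 1/3.
Yoshiko predeceased; the 1/3 allotted to Yoshiko's branch passes to Yoshiko's issue by representation.
The 1/3 is divided into 4 equal shares of 1/12 among Akira, Hana, Mariko, Fumio.
Akira is living and takes 1/12.
Hana predeceased; the 1/12 allotted to Hana's branch passes to Hana's issue by representation.
Takeshi is the sole taker at this level and receives the full 1/12.
Mariko is living and takes 1/12.
Fumio is living and takes 1/12.
Daichi predeceased; the 1/3 allotted to Daichi's branch passes to Daichi's issue by representation.
Chiyo is the sole taker at this level and receives the full 1/3.

Akira 1/12; Chiyo 1/3; Fumio 1/12; Mariko 1/12; Reiko 1/3; Takeshi 1/12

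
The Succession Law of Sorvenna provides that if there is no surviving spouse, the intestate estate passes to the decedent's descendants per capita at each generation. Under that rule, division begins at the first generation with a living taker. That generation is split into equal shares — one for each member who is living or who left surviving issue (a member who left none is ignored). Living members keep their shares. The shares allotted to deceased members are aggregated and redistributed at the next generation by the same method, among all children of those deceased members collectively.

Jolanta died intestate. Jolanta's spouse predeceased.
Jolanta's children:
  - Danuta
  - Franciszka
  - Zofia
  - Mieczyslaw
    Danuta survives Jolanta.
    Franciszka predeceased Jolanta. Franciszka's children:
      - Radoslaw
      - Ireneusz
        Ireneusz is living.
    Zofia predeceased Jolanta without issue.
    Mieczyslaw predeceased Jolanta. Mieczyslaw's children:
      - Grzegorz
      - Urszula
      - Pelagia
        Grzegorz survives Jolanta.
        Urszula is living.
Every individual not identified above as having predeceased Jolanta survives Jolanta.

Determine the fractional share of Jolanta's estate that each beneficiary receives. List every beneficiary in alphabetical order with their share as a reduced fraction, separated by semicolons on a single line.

Danuta 1/3; Grzegorz 2/15; Ireneusz 2/15; Pelagia 2/15; Radoslaw 2/15; Urszula 2/15

There is no surviving spouse, so the entire estate passes to Jolanta's descendants per capita at each generation.
At generation 1 (Danuta, Franciszka, Mieczyslaw) there are 3 shares of (1)/3 = 1/3 each.
Living: Danuta — each takes 1/3.
Deceased: Franciszka and Mieczyslaw. Their combined 2/3 is pooled and carried to generation 2.
At generation 2 (Radoslaw, Ireneusz, Grzegorz, Urszula, Pelagia) there are 5 shares of (2/3)/5 = 2/15 each.
Living: Radoslaw, Ireneusz, Grzegorz, Urszula, and Pelagia — each takes 2/15.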